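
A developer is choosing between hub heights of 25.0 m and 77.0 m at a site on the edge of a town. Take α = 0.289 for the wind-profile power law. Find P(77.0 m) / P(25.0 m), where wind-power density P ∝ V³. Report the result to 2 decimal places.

2.65

Speed ratio: V_B/V_A = (z_B/z_A)^α = (77.0/25.0)^0.289 = (3.0800)^0.289 = 1.38418
Power-density ratio: P_B/P_A = (V_B/V_A)³ = (1.38418)³ = 2.65200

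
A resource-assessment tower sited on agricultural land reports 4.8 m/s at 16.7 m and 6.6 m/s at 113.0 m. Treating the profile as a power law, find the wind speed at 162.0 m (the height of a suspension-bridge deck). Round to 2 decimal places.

7.01 m/s

First find α: α = ln(V₂/V₁)/ln(z₂/z₁) = ln(6.6/4.8)/ln(113.0/16.7) = 0.31845/1.91198 = 0.1666
Extrapolate from 113.0 m to 162.0 m: V₃ = 6.6 × (162.0/113.0)^0.1666 = 6.6 × 1.0618 = 7.0081 m/s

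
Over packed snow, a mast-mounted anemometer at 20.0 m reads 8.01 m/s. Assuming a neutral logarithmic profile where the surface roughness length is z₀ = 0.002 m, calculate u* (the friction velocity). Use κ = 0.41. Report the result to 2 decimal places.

u* ≈ 0.36 m/s

Log law: V(z) = (u*/κ) · ln(z/z₀) ⇒ u* = κ · V / ln(z/z₀)
u* = 0.41 × 8.01 / ln(20.0/0.002) = 0.41 × 8.01 / 9.2103
   = 3.2841 / 9.2103 = 0.3566 m/s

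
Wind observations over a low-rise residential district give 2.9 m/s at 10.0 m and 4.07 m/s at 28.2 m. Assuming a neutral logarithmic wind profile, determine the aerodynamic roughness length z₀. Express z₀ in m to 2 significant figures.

z₀ ≈ 0.77 m

Log law: V(z) ∝ ln(z/z₀). With r = V₁/V₂ = 2.9/4.07 = 0.71253,
r · ln(z₂/z₀) = ln(z₁/z₀) ⇒ ln z₀ = (ln z₁ − r·ln z₂)/(1 − r)
ln z₀ = (2.30259 − 0.71253×3.33932) / 0.28747 = -0.2671
z₀ = exp(-0.2671) = 0.7656 m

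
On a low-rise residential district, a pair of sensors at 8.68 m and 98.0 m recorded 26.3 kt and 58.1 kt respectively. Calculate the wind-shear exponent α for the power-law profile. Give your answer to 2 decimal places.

Power law: V₂/V₁ = (z₂/z₁)^α ⇒ α = ln(V₂/V₁) / ln(z₂/z₁)
α = ln(58.1/26.3) / ln(98.0/8.68) = ln(2.2091) / ln(11.2903)
  = 0.79260 / 2.42395 = 0.32699

α ≈ 0.33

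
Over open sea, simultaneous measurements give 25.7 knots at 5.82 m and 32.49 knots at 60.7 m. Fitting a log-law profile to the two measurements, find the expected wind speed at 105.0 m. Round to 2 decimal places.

34.08 knots

Log law: V ∝ ln(z/z₀). From the pair, with r = V₁/V₂ = 0.79101,
ln z₀ = (ln z₁ − r·ln z₂)/(1 − r) = (1.7613 − 0.79101×4.1059)/0.20899 = -7.1131 → z₀ = 0.0008143 m
V₃ = V₁ · ln(z₃/z₀)/ln(z₁/z₀) = 25.7 × 11.7671/8.8744 = 34.0770 knots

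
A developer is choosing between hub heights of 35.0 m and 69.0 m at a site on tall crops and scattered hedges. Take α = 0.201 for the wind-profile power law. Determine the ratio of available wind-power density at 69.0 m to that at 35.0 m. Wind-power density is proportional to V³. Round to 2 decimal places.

1.51

Speed ratio: V_B/V_A = (z_B/z_A)^α = (69.0/35.0)^0.201 = (1.9714)^0.201 = 1.14618
Power-density ratio: P_B/P_A = (V_B/V_A)³ = (1.14618)³ = 1.50575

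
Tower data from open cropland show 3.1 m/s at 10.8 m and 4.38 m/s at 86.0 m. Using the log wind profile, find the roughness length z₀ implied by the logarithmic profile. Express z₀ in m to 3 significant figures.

Log law: V(z) ∝ ln(z/z₀). With r = V₁/V₂ = 3.1/4.38 = 0.70776,
r · ln(z₂/z₀) = ln(z₁/z₀) ⇒ ln z₀ = (ln z₁ − r·ln z₂)/(1 − r)
ln z₀ = (2.37955 − 0.70776×4.45435) / 0.29224 = -2.6454
z₀ = exp(-2.6454) = 0.07098 m

z₀ ≈ 0.0710 m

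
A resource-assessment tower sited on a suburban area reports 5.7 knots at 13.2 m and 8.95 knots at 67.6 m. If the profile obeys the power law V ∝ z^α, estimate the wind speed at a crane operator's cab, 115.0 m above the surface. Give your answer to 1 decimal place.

10.4 knots

First find α: α = ln(V₂/V₁)/ln(z₂/z₁) = ln(8.95/5.7)/ln(67.6/13.2) = 0.45119/1.63339 = 0.2762
Extrapolate from 67.6 m to 115.0 m: V₃ = 8.95 × (115.0/67.6)^0.2762 = 8.95 × 1.1581 = 10.3648 knots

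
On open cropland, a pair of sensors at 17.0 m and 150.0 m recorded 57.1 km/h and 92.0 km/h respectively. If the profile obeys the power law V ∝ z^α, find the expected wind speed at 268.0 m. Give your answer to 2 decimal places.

First find α: α = ln(V₂/V₁)/ln(z₂/z₁) = ln(92.0/57.1)/ln(150.0/17.0) = 0.47698/2.17742 = 0.2191
Extrapolate from 150.0 m to 268.0 m: V₃ = 92.0 × (268.0/150.0)^0.2191 = 92.0 × 1.1356 = 104.4721 km/h

104.47 km/h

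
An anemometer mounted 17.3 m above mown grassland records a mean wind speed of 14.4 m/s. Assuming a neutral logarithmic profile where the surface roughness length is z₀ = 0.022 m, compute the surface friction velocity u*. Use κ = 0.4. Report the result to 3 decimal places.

Log law: V(z) = (u*/κ) · ln(z/z₀) ⇒ u* = κ · V / ln(z/z₀)
u* = 0.4 × 14.4 / ln(17.3/0.022) = 0.4 × 14.4 / 6.6674
   = 5.7600 / 6.6674 = 0.8639 m/s

u* ≈ 0.864 m/s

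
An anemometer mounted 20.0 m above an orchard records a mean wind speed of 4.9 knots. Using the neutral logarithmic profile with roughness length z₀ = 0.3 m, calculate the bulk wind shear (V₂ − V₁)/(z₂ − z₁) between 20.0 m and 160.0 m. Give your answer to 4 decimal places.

0.0173 knots/m

Log law: V₂ = V₁ · ln(z₂/z₀)/ln(z₁/z₀) = 4.9 × 6.2791/4.1997 = 7.3262 knots
ΔV/Δz = (7.3262 − 4.9)/(160.0 − 20.0) = 2.4262/140.0000 = 0.01733 knots/m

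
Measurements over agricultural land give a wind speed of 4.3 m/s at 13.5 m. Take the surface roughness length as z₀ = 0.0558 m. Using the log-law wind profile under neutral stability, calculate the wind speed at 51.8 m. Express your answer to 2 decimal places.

5.35 m/s

Log law: V(z) ∝ ln(z/z₀), so V₂/V₁ = ln(z₂/z₀) / ln(z₁/z₀).
ln(51.8/0.0558) = 6.8334, ln(13.5/0.0558) = 5.4887
V₂ = 4.3 × 6.8334/5.4887 = 4.3 × 1.2450 = 5.3535 m/s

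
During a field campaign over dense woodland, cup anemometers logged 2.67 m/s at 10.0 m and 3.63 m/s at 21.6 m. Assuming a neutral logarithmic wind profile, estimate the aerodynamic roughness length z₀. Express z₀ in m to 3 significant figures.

Log law: V(z) ∝ ln(z/z₀). With r = V₁/V₂ = 2.67/3.63 = 0.73554,
r · ln(z₂/z₀) = ln(z₁/z₀) ⇒ ln z₀ = (ln z₁ − r·ln z₂)/(1 − r)
ln z₀ = (2.30259 − 0.73554×3.07269) / 0.26446 = 0.1607
z₀ = exp(0.1607) = 1.174 m

z₀ ≈ 1.17 m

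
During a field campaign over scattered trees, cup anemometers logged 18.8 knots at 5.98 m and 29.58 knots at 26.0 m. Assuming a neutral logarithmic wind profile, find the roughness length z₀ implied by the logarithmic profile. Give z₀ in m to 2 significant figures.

Log law: V(z) ∝ ln(z/z₀). With r = V₁/V₂ = 18.8/29.58 = 0.63556,
r · ln(z₂/z₀) = ln(z₁/z₀) ⇒ ln z₀ = (ln z₁ − r·ln z₂)/(1 − r)
ln z₀ = (1.78842 − 0.63556×3.25810) / 0.36444 = -0.7747
z₀ = exp(-0.7747) = 0.4609 m

z₀ ≈ 0.46 m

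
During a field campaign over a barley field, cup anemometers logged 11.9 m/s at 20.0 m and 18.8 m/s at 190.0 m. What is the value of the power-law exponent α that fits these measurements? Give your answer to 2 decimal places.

Power law: V₂/V₁ = (z₂/z₁)^α ⇒ α = ln(V₂/V₁) / ln(z₂/z₁)
α = ln(18.8/11.9) / ln(190.0/20.0) = ln(1.5798) / ln(9.5000)
  = 0.45732 / 2.25129 = 0.20314

α ≈ 0.20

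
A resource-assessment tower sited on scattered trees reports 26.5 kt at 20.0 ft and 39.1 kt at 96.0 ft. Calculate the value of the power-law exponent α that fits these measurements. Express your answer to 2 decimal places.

α ≈ 0.25

Power law: V₂/V₁ = (z₂/z₁)^α ⇒ α = ln(V₂/V₁) / ln(z₂/z₁)
α = ln(39.1/26.5) / ln(96.0/20.0) = ln(1.4755) / ln(4.8000)
  = 0.38898 / 1.56862 = 0.24798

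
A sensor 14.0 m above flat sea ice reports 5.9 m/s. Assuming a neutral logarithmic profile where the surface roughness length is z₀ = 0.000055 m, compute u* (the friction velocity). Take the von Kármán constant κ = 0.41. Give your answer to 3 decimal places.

u* ≈ 0.194 m/s

Log law: V(z) = (u*/κ) · ln(z/z₀) ⇒ u* = κ · V / ln(z/z₀)
u* = 0.41 × 5.9 / ln(14.0/0.000055) = 0.41 × 5.9 / 12.4472
   = 2.4190 / 12.4472 = 0.1943 m/s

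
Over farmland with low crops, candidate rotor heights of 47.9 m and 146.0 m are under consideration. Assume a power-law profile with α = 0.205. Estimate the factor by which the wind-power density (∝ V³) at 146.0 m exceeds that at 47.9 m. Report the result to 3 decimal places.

Speed ratio: V_B/V_A = (z_B/z_A)^α = (146.0/47.9)^0.205 = (3.0480)^0.205 = 1.25668
Power-density ratio: P_B/P_A = (V_B/V_A)³ = (1.25668)³ = 1.98459

1.985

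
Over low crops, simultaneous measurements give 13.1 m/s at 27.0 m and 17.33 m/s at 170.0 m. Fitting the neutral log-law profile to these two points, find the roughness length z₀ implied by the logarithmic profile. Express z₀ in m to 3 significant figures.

Log law: V(z) ∝ ln(z/z₀). With r = V₁/V₂ = 13.1/17.33 = 0.75591,
r · ln(z₂/z₀) = ln(z₁/z₀) ⇒ ln z₀ = (ln z₁ − r·ln z₂)/(1 − r)
ln z₀ = (3.29584 − 0.75591×5.13580) / 0.24409 = -2.4024
z₀ = exp(-2.4024) = 0.09050 m

z₀ ≈ 0.0905 m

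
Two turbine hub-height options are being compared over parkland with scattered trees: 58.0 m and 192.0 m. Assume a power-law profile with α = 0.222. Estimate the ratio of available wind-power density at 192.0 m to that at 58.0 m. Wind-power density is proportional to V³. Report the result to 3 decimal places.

Speed ratio: V_B/V_A = (z_B/z_A)^α = (192.0/58.0)^0.222 = (3.3103)^0.222 = 1.30440
Power-density ratio: P_B/P_A = (V_B/V_A)³ = (1.30440)³ = 2.21940

2.219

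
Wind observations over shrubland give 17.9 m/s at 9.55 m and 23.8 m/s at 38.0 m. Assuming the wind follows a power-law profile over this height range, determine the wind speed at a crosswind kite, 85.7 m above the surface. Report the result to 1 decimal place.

28.1 m/s

First find α: α = ln(V₂/V₁)/ln(z₂/z₁) = ln(23.8/17.9)/ln(38.0/9.55) = 0.28488/1.38105 = 0.2063
Extrapolate from 38.0 m to 85.7 m: V₃ = 23.8 × (85.7/38.0)^0.2063 = 23.8 × 1.1827 = 28.1472 m/s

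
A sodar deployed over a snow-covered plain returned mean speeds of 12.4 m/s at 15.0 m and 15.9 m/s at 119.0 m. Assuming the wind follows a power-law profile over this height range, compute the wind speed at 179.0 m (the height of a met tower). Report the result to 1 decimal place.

First find α: α = ln(V₂/V₁)/ln(z₂/z₁) = ln(15.9/12.4)/ln(119.0/15.0) = 0.24862/2.07107 = 0.1200
Extrapolate from 119.0 m to 179.0 m: V₃ = 15.9 × (179.0/119.0)^0.1200 = 15.9 × 1.0502 = 16.6987 m/s

16.7 m/s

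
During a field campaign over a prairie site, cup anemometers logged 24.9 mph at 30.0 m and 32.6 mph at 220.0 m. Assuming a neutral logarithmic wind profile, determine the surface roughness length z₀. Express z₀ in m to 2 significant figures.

z₀ ≈ 0.048 m

Log law: V(z) ∝ ln(z/z₀). With r = V₁/V₂ = 24.9/32.6 = 0.76380,
r · ln(z₂/z₀) = ln(z₁/z₀) ⇒ ln z₀ = (ln z₁ − r·ln z₂)/(1 − r)
ln z₀ = (3.40120 − 0.76380×5.39363) / 0.23620 = -3.0419
z₀ = exp(-3.0419) = 0.04775 m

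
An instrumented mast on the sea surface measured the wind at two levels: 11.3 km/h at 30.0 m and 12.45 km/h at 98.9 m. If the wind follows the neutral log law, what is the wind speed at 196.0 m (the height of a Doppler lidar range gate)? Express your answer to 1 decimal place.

13.1 km/h

Log law: V ∝ ln(z/z₀). From the pair, with r = V₁/V₂ = 0.90763,
ln z₀ = (ln z₁ − r·ln z₂)/(1 − r) = (3.4012 − 0.90763×4.5941)/0.09237 = -8.3205 → z₀ = 0.0002435 m
V₃ = V₁ · ln(z₃/z₀)/ln(z₁/z₀) = 11.3 × 13.5986/11.7217 = 13.1094 km/h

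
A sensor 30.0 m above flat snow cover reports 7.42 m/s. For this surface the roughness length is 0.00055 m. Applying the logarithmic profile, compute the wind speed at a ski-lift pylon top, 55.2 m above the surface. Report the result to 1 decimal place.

Log law: V(z) ∝ ln(z/z₀), so V₂/V₁ = ln(z₂/z₀) / ln(z₁/z₀).
ln(55.2/0.00055) = 11.5166, ln(30.0/0.00055) = 10.9068
V₂ = 7.42 × 11.5166/10.9068 = 7.42 × 1.0559 = 7.8348 m/s

7.8 m/s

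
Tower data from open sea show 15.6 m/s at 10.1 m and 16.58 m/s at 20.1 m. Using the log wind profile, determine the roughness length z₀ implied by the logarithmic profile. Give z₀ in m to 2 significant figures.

Log law: V(z) ∝ ln(z/z₀). With r = V₁/V₂ = 15.6/16.58 = 0.94089,
r · ln(z₂/z₀) = ln(z₁/z₀) ⇒ ln z₀ = (ln z₁ − r·ln z₂)/(1 − r)
ln z₀ = (2.31254 − 0.94089×3.00072) / 0.05911 = -8.6422
z₀ = exp(-8.6422) = 0.0001765 m

z₀ ≈ 0.00018 m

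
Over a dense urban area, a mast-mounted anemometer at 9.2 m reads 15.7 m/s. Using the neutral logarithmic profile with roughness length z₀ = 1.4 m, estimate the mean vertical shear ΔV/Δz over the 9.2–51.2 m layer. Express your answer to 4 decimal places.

0.3408 m/s/m

Log law: V₂ = V₁ · ln(z₂/z₀)/ln(z₁/z₀) = 15.7 × 3.5993/1.8827 = 30.0141 m/s
ΔV/Δz = (30.0141 − 15.7)/(51.2 − 9.2) = 14.3141/42.0000 = 0.34081 m/s/m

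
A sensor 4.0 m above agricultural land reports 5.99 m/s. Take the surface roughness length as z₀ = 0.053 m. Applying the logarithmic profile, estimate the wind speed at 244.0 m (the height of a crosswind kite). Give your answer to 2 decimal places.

11.69 m/s

Log law: V(z) ∝ ln(z/z₀), so V₂/V₁ = ln(z₂/z₀) / ln(z₁/z₀).
ln(244.0/0.053) = 8.4346, ln(4.0/0.053) = 4.3238
V₂ = 5.99 × 8.4346/4.3238 = 5.99 × 1.9508 = 11.6851 m/s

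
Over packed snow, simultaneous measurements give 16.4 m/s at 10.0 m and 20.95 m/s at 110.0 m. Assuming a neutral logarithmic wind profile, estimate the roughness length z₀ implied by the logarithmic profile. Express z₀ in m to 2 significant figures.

z₀ ≈ 0.0018 m

Log law: V(z) ∝ ln(z/z₀). With r = V₁/V₂ = 16.4/20.95 = 0.78282,
r · ln(z₂/z₀) = ln(z₁/z₀) ⇒ ln z₀ = (ln z₁ − r·ln z₂)/(1 − r)
ln z₀ = (2.30259 − 0.78282×4.70048) / 0.21718 = -6.3404
z₀ = exp(-6.3404) = 0.001764 m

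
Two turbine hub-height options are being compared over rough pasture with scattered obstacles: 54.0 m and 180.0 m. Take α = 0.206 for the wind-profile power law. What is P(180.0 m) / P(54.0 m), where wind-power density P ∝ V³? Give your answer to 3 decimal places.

2.104

Speed ratio: V_B/V_A = (z_B/z_A)^α = (180.0/54.0)^0.206 = (3.3333)^0.206 = 1.28148
Power-density ratio: P_B/P_A = (V_B/V_A)³ = (1.28148)³ = 2.10445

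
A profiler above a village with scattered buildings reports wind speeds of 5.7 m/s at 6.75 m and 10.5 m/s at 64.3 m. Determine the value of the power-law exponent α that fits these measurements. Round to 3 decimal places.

α ≈ 0.271

Power law: V₂/V₁ = (z₂/z₁)^α ⇒ α = ln(V₂/V₁) / ln(z₂/z₁)
α = ln(10.5/5.7) / ln(64.3/6.75) = ln(1.8421) / ln(9.5259)
  = 0.61091 / 2.25402 = 0.27103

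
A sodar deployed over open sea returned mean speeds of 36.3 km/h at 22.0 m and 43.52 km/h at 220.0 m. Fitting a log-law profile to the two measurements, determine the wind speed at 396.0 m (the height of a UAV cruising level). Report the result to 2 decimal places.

45.36 km/h

Log law: V ∝ ln(z/z₀). From the pair, with r = V₁/V₂ = 0.83410,
ln z₀ = (ln z₁ − r·ln z₂)/(1 − r) = (3.0910 − 0.83410×5.3936)/0.16590 = -8.4857 → z₀ = 0.0002064 m
V₃ = V₁ · ln(z₃/z₀)/ln(z₁/z₀) = 36.3 × 14.4671/11.5767 = 45.3631 km/h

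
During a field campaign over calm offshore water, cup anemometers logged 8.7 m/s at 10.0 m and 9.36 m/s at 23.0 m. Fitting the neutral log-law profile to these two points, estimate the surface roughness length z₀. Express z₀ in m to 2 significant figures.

Log law: V(z) ∝ ln(z/z₀). With r = V₁/V₂ = 8.7/9.36 = 0.92949,
r · ln(z₂/z₀) = ln(z₁/z₀) ⇒ ln z₀ = (ln z₁ − r·ln z₂)/(1 − r)
ln z₀ = (2.30259 − 0.92949×3.13549) / 0.07051 = -8.6767
z₀ = exp(-8.6767) = 0.0001705 m

z₀ ≈ 0.00017 m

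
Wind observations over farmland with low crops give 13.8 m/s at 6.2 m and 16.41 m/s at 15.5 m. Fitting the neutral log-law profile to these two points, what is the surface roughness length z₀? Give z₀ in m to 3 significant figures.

Log law: V(z) ∝ ln(z/z₀). With r = V₁/V₂ = 13.8/16.41 = 0.84095,
r · ln(z₂/z₀) = ln(z₁/z₀) ⇒ ln z₀ = (ln z₁ − r·ln z₂)/(1 − r)
ln z₀ = (1.82455 − 0.84095×2.74084) / 0.15905 = -3.0202
z₀ = exp(-3.0202) = 0.04879 m

z₀ ≈ 0.0488 m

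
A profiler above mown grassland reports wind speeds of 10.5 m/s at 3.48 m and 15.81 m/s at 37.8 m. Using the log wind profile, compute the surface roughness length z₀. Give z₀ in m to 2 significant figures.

z₀ ≈ 0.031 m

Log law: V(z) ∝ ln(z/z₀). With r = V₁/V₂ = 10.5/15.81 = 0.66414,
r · ln(z₂/z₀) = ln(z₁/z₀) ⇒ ln z₀ = (ln z₁ − r·ln z₂)/(1 − r)
ln z₀ = (1.24703 − 0.66414×3.63231) / 0.33586 = -3.4696
z₀ = exp(-3.4696) = 0.03113 m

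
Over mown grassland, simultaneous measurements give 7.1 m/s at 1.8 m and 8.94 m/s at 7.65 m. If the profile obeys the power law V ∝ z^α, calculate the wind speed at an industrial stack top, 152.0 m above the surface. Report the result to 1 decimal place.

14.4 m/s

First find α: α = ln(V₂/V₁)/ln(z₂/z₁) = ln(8.94/7.1)/ln(7.65/1.8) = 0.23044/1.44692 = 0.1593
Extrapolate from 7.65 m to 152.0 m: V₃ = 8.94 × (152.0/7.65)^0.1593 = 8.94 × 1.6097 = 14.3910 m/s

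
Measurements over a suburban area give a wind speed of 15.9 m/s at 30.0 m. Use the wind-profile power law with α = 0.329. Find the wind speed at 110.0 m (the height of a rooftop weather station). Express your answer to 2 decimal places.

24.38 m/s

Power-law profile: V₂ = V₁ · (z₂/z₁)^α
V₂ = 15.9 × (110.0/30.0)^0.329 = 15.9 × (3.6667)^0.329
    = 15.9 × 1.5334 = 24.3805 m/s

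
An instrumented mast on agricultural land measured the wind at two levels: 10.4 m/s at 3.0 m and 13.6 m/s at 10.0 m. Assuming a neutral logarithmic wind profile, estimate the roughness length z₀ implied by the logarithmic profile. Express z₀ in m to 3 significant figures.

z₀ ≈ 0.0599 m

Log law: V(z) ∝ ln(z/z₀). With r = V₁/V₂ = 10.4/13.6 = 0.76471,
r · ln(z₂/z₀) = ln(z₁/z₀) ⇒ ln z₀ = (ln z₁ − r·ln z₂)/(1 − r)
ln z₀ = (1.09861 − 0.76471×2.30259) / 0.23529 = -2.8143
z₀ = exp(-2.8143) = 0.05995 m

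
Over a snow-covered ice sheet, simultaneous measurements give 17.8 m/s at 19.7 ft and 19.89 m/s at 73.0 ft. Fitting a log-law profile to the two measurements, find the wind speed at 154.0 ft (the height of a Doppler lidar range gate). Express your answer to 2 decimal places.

Log law: V ∝ ln(z/z₀). From the pair, with r = V₁/V₂ = 0.89492,
ln z₀ = (ln z₁ − r·ln z₂)/(1 − r) = (2.9806 − 0.89492×4.2905)/0.10508 = -8.1750 → z₀ = 0.0002816 ft
V₃ = V₁ · ln(z₃/z₀)/ln(z₁/z₀) = 17.8 × 13.2119/11.1556 = 21.0811 m/s

21.08 m/s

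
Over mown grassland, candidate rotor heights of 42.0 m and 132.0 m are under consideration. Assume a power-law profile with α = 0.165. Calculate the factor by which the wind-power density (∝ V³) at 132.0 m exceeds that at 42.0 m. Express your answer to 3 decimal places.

Speed ratio: V_B/V_A = (z_B/z_A)^α = (132.0/42.0)^0.165 = (3.1429)^0.165 = 1.20798
Power-density ratio: P_B/P_A = (V_B/V_A)³ = (1.20798)³ = 1.76269

1.763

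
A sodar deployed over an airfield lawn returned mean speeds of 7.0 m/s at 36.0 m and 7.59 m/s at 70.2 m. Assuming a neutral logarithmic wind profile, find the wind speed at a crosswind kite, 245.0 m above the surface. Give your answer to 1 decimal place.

8.7 m/s

Log law: V ∝ ln(z/z₀). From the pair, with r = V₁/V₂ = 0.92227,
ln z₀ = (ln z₁ − r·ln z₂)/(1 − r) = (3.5835 − 0.92227×4.2513)/0.07773 = -4.3399 → z₀ = 0.01304 m
V₃ = V₁ · ln(z₃/z₀)/ln(z₁/z₀) = 7.0 × 9.8411/7.9234 = 8.6942 m/s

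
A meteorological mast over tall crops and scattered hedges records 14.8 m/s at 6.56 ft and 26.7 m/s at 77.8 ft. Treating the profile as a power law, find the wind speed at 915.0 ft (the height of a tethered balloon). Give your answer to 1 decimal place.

48.1 m/s

First find α: α = ln(V₂/V₁)/ln(z₂/z₁) = ln(26.7/14.8)/ln(77.8/6.56) = 0.59004/2.47315 = 0.2386
Extrapolate from 77.8 ft to 915.0 ft: V₃ = 26.7 × (915.0/77.8)^0.2386 = 26.7 × 1.8005 = 48.0722 m/s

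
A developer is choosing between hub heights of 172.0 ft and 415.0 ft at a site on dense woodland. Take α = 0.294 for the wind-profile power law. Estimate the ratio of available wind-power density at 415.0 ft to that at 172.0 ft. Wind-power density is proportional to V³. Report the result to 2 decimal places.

2.17

Speed ratio: V_B/V_A = (z_B/z_A)^α = (415.0/172.0)^0.294 = (2.4128)^0.294 = 1.29557
Power-density ratio: P_B/P_A = (V_B/V_A)³ = (1.29557)³ = 2.17461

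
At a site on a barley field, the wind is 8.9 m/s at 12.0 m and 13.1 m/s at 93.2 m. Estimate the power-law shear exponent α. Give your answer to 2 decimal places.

α ≈ 0.19

Power law: V₂/V₁ = (z₂/z₁)^α ⇒ α = ln(V₂/V₁) / ln(z₂/z₁)
α = ln(13.1/8.9) / ln(93.2/12.0) = ln(1.4719) / ln(7.7667)
  = 0.38656 / 2.04984 = 0.18858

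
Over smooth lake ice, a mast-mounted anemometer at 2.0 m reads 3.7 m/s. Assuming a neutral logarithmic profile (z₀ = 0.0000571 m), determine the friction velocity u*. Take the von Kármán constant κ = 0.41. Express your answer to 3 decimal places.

Log law: V(z) = (u*/κ) · ln(z/z₀) ⇒ u* = κ · V / ln(z/z₀)
u* = 0.41 × 3.7 / ln(2.0/0.0000571) = 0.41 × 3.7 / 10.4639
   = 1.5170 / 10.4639 = 0.1450 m/s

u* ≈ 0.145 m/s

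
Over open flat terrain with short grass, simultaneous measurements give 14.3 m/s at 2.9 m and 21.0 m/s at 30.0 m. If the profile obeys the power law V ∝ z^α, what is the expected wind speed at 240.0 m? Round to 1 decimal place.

First find α: α = ln(V₂/V₁)/ln(z₂/z₁) = ln(21.0/14.3)/ln(30.0/2.9) = 0.38426/2.33649 = 0.1645
Extrapolate from 30.0 m to 240.0 m: V₃ = 21.0 × (240.0/30.0)^0.1645 = 21.0 × 1.4077 = 29.5626 m/s

29.6 m/s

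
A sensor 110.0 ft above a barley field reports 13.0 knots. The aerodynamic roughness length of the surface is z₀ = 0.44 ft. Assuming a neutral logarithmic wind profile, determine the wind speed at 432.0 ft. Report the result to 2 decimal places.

16.22 knots

Log law: V(z) ∝ ln(z/z₀), so V₂/V₁ = ln(z₂/z₀) / ln(z₁/z₀).
ln(432.0/0.44) = 6.8894, ln(110.0/0.44) = 5.5215
V₂ = 13.0 × 6.8894/5.5215 = 13.0 × 1.2478 = 16.2208 knots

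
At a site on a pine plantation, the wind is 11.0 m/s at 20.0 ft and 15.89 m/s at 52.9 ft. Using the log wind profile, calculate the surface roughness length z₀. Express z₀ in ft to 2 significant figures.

Log law: V(z) ∝ ln(z/z₀). With r = V₁/V₂ = 11.0/15.89 = 0.69226,
r · ln(z₂/z₀) = ln(z₁/z₀) ⇒ ln z₀ = (ln z₁ − r·ln z₂)/(1 − r)
ln z₀ = (2.99573 − 0.69226×3.96840) / 0.30774 = 0.8077
z₀ = exp(0.8077) = 2.243 ft

z₀ ≈ 2.2 ft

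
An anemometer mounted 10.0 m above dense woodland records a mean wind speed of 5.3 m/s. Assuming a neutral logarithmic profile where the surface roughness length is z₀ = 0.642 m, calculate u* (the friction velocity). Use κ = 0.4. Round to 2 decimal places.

Log law: V(z) = (u*/κ) · ln(z/z₀) ⇒ u* = κ · V / ln(z/z₀)
u* = 0.4 × 5.3 / ln(10.0/0.642) = 0.4 × 5.3 / 2.7458
   = 2.1200 / 2.7458 = 0.7721 m/s

u* ≈ 0.77 m/s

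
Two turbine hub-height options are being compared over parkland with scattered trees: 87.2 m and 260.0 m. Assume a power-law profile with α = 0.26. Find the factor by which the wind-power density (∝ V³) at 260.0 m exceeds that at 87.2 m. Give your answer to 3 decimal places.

2.345

Speed ratio: V_B/V_A = (z_B/z_A)^α = (260.0/87.2)^0.26 = (2.9817)^0.26 = 1.32849
Power-density ratio: P_B/P_A = (V_B/V_A)³ = (1.32849)³ = 2.34464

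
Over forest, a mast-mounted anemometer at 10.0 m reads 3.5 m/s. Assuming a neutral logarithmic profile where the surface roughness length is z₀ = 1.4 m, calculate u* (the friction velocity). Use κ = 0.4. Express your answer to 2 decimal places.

Log law: V(z) = (u*/κ) · ln(z/z₀) ⇒ u* = κ · V / ln(z/z₀)
u* = 0.4 × 3.5 / ln(10.0/1.4) = 0.4 × 3.5 / 1.9661
   = 1.4000 / 1.9661 = 0.7121 m/s

u* ≈ 0.71 m/s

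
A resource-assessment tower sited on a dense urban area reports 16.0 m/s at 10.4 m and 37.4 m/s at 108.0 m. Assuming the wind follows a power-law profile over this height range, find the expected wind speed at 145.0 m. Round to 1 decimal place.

First find α: α = ln(V₂/V₁)/ln(z₂/z₁) = ln(37.4/16.0)/ln(108.0/10.4) = 0.84908/2.34033 = 0.3628
Extrapolate from 108.0 m to 145.0 m: V₃ = 37.4 × (145.0/108.0)^0.3628 = 37.4 × 1.1128 = 41.6189 m/s

41.6 m/s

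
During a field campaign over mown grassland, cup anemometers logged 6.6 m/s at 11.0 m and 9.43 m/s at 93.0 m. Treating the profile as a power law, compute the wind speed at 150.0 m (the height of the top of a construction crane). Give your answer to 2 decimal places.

First find α: α = ln(V₂/V₁)/ln(z₂/z₁) = ln(9.43/6.6)/ln(93.0/11.0) = 0.35683/2.13470 = 0.1672
Extrapolate from 93.0 m to 150.0 m: V₃ = 9.43 × (150.0/93.0)^0.1672 = 9.43 × 1.0832 = 10.2144 m/s

10.21 m/s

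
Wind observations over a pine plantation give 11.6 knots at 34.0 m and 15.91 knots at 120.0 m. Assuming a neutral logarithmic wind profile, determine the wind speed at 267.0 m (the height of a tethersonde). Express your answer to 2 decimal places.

Log law: V ∝ ln(z/z₀). From the pair, with r = V₁/V₂ = 0.72910,
ln z₀ = (ln z₁ − r·ln z₂)/(1 − r) = (3.5264 − 0.72910×4.7875)/0.27090 = 0.1321 → z₀ = 1.141 m
V₃ = V₁ · ln(z₃/z₀)/ln(z₁/z₀) = 11.6 × 5.4551/3.3942 = 18.6432 knots

18.64 knots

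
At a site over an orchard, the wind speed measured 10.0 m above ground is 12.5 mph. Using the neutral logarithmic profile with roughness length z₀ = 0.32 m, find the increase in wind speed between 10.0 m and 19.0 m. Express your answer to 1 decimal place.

2.3 mph

Log law: V₂ = V₁ · ln(z₂/z₀)/ln(z₁/z₀) = 12.5 × 4.0839/3.4420 = 14.8309 mph
ΔV = 14.8309 − 12.5 = 2.3309 mph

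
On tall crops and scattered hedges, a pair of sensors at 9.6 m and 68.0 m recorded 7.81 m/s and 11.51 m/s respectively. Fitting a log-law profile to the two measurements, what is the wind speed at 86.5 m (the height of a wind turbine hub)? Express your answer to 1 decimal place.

12.0 m/s

Log law: V ∝ ln(z/z₀). From the pair, with r = V₁/V₂ = 0.67854,
ln z₀ = (ln z₁ − r·ln z₂)/(1 − r) = (2.2618 − 0.67854×4.2195)/0.32146 = -1.8707 → z₀ = 0.1540 m
V₃ = V₁ · ln(z₃/z₀)/ln(z₁/z₀) = 7.81 × 6.3308/4.1324 = 11.9648 m/s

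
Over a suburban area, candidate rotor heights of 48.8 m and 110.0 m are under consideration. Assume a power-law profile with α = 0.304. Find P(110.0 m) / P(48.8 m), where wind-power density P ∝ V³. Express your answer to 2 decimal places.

Speed ratio: V_B/V_A = (z_B/z_A)^α = (110.0/48.8)^0.304 = (2.2541)^0.304 = 1.28028
Power-density ratio: P_B/P_A = (V_B/V_A)³ = (1.28028)³ = 2.09851

2.10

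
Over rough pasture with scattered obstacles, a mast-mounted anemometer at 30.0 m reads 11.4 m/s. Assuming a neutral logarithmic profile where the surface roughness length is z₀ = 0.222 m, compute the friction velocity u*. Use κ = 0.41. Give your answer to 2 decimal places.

u* ≈ 0.95 m/s

Log law: V(z) = (u*/κ) · ln(z/z₀) ⇒ u* = κ · V / ln(z/z₀)
u* = 0.41 × 11.4 / ln(30.0/0.222) = 0.41 × 11.4 / 4.9063
   = 4.6740 / 4.9063 = 0.9527 m/s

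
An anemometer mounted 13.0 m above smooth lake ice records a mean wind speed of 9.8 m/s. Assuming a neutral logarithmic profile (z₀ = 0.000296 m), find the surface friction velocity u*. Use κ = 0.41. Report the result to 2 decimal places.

u* ≈ 0.38 m/s

Log law: V(z) = (u*/κ) · ln(z/z₀) ⇒ u* = κ · V / ln(z/z₀)
u* = 0.41 × 9.8 / ln(13.0/0.000296) = 0.41 × 9.8 / 10.6901
   = 4.0180 / 10.6901 = 0.3759 m/s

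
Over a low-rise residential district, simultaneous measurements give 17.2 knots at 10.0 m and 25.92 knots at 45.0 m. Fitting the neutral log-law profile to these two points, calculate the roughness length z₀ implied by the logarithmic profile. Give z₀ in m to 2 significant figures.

Log law: V(z) ∝ ln(z/z₀). With r = V₁/V₂ = 17.2/25.92 = 0.66358,
r · ln(z₂/z₀) = ln(z₁/z₀) ⇒ ln z₀ = (ln z₁ − r·ln z₂)/(1 − r)
ln z₀ = (2.30259 − 0.66358×3.80666) / 0.33642 = -0.6642
z₀ = exp(-0.6642) = 0.5147 m

z₀ ≈ 0.51 m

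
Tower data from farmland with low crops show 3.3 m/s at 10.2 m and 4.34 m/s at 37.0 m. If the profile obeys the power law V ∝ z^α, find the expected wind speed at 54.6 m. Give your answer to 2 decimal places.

4.71 m/s

First find α: α = ln(V₂/V₁)/ln(z₂/z₁) = ln(4.34/3.3)/ln(37.0/10.2) = 0.27395/1.28853 = 0.2126
Extrapolate from 37.0 m to 54.6 m: V₃ = 4.34 × (54.6/37.0)^0.2126 = 4.34 × 1.0862 = 4.7143 m/s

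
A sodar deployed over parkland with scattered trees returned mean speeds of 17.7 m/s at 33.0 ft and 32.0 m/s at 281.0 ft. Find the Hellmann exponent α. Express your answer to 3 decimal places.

Power law: V₂/V₁ = (z₂/z₁)^α ⇒ α = ln(V₂/V₁) / ln(z₂/z₁)
α = ln(32.0/17.7) / ln(281.0/33.0) = ln(1.8079) / ln(8.5152)
  = 0.59217 / 2.14185 = 0.27648

α ≈ 0.276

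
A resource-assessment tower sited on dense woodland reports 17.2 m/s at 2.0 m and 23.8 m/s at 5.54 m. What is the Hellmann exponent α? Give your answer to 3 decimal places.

α ≈ 0.319

Power law: V₂/V₁ = (z₂/z₁)^α ⇒ α = ln(V₂/V₁) / ln(z₂/z₁)
α = ln(23.8/17.2) / ln(5.54/2.0) = ln(1.3837) / ln(2.7700)
  = 0.32478 / 1.01885 = 0.31877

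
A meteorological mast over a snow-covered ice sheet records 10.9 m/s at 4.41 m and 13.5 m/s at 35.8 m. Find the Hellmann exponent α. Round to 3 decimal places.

Power law: V₂/V₁ = (z₂/z₁)^α ⇒ α = ln(V₂/V₁) / ln(z₂/z₁)
α = ln(13.5/10.9) / ln(35.8/4.41) = ln(1.2385) / ln(8.1179)
  = 0.21393 / 2.09407 = 0.10216

α ≈ 0.102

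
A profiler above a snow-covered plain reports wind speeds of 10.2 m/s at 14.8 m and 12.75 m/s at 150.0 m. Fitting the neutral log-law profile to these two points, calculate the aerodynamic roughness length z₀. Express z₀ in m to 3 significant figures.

z₀ ≈ 0.00140 m

Log law: V(z) ∝ ln(z/z₀). With r = V₁/V₂ = 10.2/12.75 = 0.80000,
r · ln(z₂/z₀) = ln(z₁/z₀) ⇒ ln z₀ = (ln z₁ − r·ln z₂)/(1 − r)
ln z₀ = (2.69463 − 0.80000×5.01064) / 0.20000 = -6.5694
z₀ = exp(-6.5694) = 0.001403 m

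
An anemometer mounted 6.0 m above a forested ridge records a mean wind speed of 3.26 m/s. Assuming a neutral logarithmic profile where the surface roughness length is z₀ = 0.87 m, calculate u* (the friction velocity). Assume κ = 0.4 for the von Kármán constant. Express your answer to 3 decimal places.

Log law: V(z) = (u*/κ) · ln(z/z₀) ⇒ u* = κ · V / ln(z/z₀)
u* = 0.4 × 3.26 / ln(6.0/0.87) = 0.4 × 3.26 / 1.9310
   = 1.3040 / 1.9310 = 0.6753 m/s

u* ≈ 0.675 m/s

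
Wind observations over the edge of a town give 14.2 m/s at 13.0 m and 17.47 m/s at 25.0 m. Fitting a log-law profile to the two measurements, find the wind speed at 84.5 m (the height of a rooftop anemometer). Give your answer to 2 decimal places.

Log law: V ∝ ln(z/z₀). From the pair, with r = V₁/V₂ = 0.81282,
ln z₀ = (ln z₁ − r·ln z₂)/(1 − r) = (2.5649 − 0.81282×3.2189)/0.18718 = -0.2747 → z₀ = 0.7598 m
V₃ = V₁ · ln(z₃/z₀)/ln(z₁/z₀) = 14.2 × 4.7115/2.8397 = 23.5601 m/s

23.56 m/s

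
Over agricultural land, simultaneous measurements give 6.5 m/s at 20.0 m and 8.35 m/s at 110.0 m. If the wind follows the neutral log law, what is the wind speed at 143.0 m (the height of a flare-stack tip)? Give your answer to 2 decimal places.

Log law: V ∝ ln(z/z₀). From the pair, with r = V₁/V₂ = 0.77844,
ln z₀ = (ln z₁ − r·ln z₂)/(1 − r) = (2.9957 − 0.77844×4.7005)/0.22156 = -2.9939 → z₀ = 0.05009 m
V₃ = V₁ · ln(z₃/z₀)/ln(z₁/z₀) = 6.5 × 7.9568/5.9897 = 8.6347 m/s

8.63 m/s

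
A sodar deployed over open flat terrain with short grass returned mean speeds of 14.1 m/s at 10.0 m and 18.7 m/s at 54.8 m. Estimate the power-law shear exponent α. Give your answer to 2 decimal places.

Power law: V₂/V₁ = (z₂/z₁)^α ⇒ α = ln(V₂/V₁) / ln(z₂/z₁)
α = ln(18.7/14.1) / ln(54.8/10.0) = ln(1.3262) / ln(5.4800)
  = 0.28235 / 1.70111 = 0.16598

α ≈ 0.17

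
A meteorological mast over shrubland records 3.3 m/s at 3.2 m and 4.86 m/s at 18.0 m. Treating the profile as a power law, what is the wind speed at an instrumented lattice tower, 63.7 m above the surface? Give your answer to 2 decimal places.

6.45 m/s

First find α: α = ln(V₂/V₁)/ln(z₂/z₁) = ln(4.86/3.3)/ln(18.0/3.2) = 0.38712/1.72722 = 0.2241
Extrapolate from 18.0 m to 63.7 m: V₃ = 4.86 × (63.7/18.0)^0.2241 = 4.86 × 1.3274 = 6.4514 m/s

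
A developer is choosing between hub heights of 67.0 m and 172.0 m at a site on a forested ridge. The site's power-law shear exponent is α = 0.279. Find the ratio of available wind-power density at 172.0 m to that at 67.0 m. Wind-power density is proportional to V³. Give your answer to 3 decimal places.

Speed ratio: V_B/V_A = (z_B/z_A)^α = (172.0/67.0)^0.279 = (2.5672)^0.279 = 1.30088
Power-density ratio: P_B/P_A = (V_B/V_A)³ = (1.30088)³ = 2.20147

2.201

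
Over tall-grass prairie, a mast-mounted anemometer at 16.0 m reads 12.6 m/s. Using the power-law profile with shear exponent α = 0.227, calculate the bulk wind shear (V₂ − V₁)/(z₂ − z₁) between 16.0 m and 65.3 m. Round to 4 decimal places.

Power law: V₂ = V₁ · (z₂/z₁)^α = 12.6 × (4.0812)^0.227 = 17.3389 m/s
ΔV/Δz = (17.3389 − 12.6)/(65.3 − 16.0) = 4.7389/49.3000 = 0.09612 m/s/m

0.0961 m/s/m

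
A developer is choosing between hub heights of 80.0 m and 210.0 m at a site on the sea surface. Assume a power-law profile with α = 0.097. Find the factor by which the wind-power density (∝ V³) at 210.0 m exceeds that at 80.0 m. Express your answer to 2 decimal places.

Speed ratio: V_B/V_A = (z_B/z_A)^α = (210.0/80.0)^0.097 = (2.6250)^0.097 = 1.09813
Power-density ratio: P_B/P_A = (V_B/V_A)³ = (1.09813)³ = 1.32424

1.32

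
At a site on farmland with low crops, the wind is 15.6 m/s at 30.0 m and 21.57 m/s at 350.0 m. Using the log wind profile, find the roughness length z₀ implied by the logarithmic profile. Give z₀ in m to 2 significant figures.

Log law: V(z) ∝ ln(z/z₀). With r = V₁/V₂ = 15.6/21.57 = 0.72323,
r · ln(z₂/z₀) = ln(z₁/z₀) ⇒ ln z₀ = (ln z₁ − r·ln z₂)/(1 − r)
ln z₀ = (3.40120 − 0.72323×5.85793) / 0.27677 = -3.0184
z₀ = exp(-3.0184) = 0.04888 m

z₀ ≈ 0.049 m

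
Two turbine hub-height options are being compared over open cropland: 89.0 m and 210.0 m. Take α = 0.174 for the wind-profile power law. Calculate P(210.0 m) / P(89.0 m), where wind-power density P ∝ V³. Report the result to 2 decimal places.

Speed ratio: V_B/V_A = (z_B/z_A)^α = (210.0/89.0)^0.174 = (2.3596)^0.174 = 1.16111
Power-density ratio: P_B/P_A = (V_B/V_A)³ = (1.16111)³ = 1.56537

1.57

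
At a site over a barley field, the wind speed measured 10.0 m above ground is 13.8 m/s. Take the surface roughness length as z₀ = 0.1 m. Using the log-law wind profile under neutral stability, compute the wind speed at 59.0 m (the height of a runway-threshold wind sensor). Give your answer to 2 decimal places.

Log law: V(z) ∝ ln(z/z₀), so V₂/V₁ = ln(z₂/z₀) / ln(z₁/z₀).
ln(59.0/0.1) = 6.3801, ln(10.0/0.1) = 4.6052
V₂ = 13.8 × 6.3801/4.6052 = 13.8 × 1.3854 = 19.1189 m/s

19.12 m/s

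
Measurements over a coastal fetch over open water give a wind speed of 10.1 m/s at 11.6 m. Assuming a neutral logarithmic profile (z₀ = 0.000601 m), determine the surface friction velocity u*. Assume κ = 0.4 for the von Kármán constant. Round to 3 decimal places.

Log law: V(z) = (u*/κ) · ln(z/z₀) ⇒ u* = κ · V / ln(z/z₀)
u* = 0.4 × 10.1 / ln(11.6/0.000601) = 0.4 × 10.1 / 9.8679
   = 4.0400 / 9.8679 = 0.4094 m/s

u* ≈ 0.409 m/s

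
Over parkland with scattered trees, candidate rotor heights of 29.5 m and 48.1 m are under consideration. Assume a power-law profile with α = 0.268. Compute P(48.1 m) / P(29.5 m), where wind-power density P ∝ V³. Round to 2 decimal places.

1.48

Speed ratio: V_B/V_A = (z_B/z_A)^α = (48.1/29.5)^0.268 = (1.6305)^0.268 = 1.13999
Power-density ratio: P_B/P_A = (V_B/V_A)³ = (1.13999)³ = 1.48152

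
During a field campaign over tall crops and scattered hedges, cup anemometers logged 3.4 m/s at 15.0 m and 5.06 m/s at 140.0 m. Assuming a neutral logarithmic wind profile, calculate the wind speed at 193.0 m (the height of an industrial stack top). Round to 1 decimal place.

Log law: V ∝ ln(z/z₀). From the pair, with r = V₁/V₂ = 0.67194,
ln z₀ = (ln z₁ − r·ln z₂)/(1 − r) = (2.7081 − 0.67194×4.9416)/0.32806 = -1.8668 → z₀ = 0.1546 m
V₃ = V₁ · ln(z₃/z₀)/ln(z₁/z₀) = 3.4 × 7.1295/4.5748 = 5.2986 m/s

5.3 m/s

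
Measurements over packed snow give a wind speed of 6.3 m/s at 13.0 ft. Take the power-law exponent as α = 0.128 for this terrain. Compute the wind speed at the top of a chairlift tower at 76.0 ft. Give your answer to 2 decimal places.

Power-law profile: V₂ = V₁ · (z₂/z₁)^α
V₂ = 6.3 × (76.0/13.0)^0.128 = 6.3 × (5.8462)^0.128
    = 6.3 × 1.2536 = 7.8977 m/s

7.90 m/s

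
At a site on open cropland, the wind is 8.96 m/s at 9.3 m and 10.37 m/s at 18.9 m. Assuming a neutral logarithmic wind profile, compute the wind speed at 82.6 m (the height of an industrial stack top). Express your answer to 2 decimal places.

13.30 m/s

Log law: V ∝ ln(z/z₀). From the pair, with r = V₁/V₂ = 0.86403,
ln z₀ = (ln z₁ − r·ln z₂)/(1 − r) = (2.2300 − 0.86403×2.9392)/0.13597 = -2.2763 → z₀ = 0.1027 m
V₃ = V₁ · ln(z₃/z₀)/ln(z₁/z₀) = 8.96 × 6.6904/4.5064 = 13.3024 m/s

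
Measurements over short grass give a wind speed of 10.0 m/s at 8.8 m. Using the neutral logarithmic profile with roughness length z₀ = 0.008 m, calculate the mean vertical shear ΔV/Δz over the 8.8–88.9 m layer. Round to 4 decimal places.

Log law: V₂ = V₁ · ln(z₂/z₀)/ln(z₁/z₀) = 10.0 × 9.3158/7.0031 = 13.3025 m/s
ΔV/Δz = (13.3025 − 10.0)/(88.9 − 8.8) = 3.3025/80.1000 = 0.04123 m/s/m

0.0412 m/s/m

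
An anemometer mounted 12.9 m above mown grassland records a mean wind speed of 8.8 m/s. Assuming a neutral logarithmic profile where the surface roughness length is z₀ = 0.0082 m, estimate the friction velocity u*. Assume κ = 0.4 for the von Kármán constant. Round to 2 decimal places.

u* ≈ 0.48 m/s

Log law: V(z) = (u*/κ) · ln(z/z₀) ⇒ u* = κ · V / ln(z/z₀)
u* = 0.4 × 8.8 / ln(12.9/0.0082) = 0.4 × 8.8 / 7.3608
   = 3.5200 / 7.3608 = 0.4782 m/s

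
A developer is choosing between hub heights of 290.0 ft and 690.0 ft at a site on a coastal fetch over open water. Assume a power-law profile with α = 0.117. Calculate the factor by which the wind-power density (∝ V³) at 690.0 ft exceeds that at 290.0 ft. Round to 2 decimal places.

Speed ratio: V_B/V_A = (z_B/z_A)^α = (690.0/290.0)^0.117 = (2.3793)^0.117 = 1.10674
Power-density ratio: P_B/P_A = (V_B/V_A)³ = (1.10674)³ = 1.35561

1.36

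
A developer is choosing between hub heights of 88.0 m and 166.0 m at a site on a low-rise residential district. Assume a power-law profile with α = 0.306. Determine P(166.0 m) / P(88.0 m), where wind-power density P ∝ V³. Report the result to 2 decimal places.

Speed ratio: V_B/V_A = (z_B/z_A)^α = (166.0/88.0)^0.306 = (1.8864)^0.306 = 1.21434
Power-density ratio: P_B/P_A = (V_B/V_A)³ = (1.21434)³ = 1.79071

1.79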